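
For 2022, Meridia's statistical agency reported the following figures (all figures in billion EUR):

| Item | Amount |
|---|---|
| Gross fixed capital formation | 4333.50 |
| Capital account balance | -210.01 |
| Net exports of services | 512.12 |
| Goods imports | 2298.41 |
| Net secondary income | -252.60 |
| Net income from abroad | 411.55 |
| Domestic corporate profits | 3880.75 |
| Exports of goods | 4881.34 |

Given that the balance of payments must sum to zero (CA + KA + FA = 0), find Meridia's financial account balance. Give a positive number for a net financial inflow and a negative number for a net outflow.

-3043.99

Goods balance = 4881.34 - 2298.41 = 2582.93
Services balance = 512.12
Trade balance (goods + services) = 2582.93 + 512.12 = 3095.05
Net primary income = 411.55
Net secondary income = -252.60
Current account = 3095.05 + 411.55 + (-252.60) = 3254.00
Financial account = -(3254.00 + (-210.01)) = -3043.99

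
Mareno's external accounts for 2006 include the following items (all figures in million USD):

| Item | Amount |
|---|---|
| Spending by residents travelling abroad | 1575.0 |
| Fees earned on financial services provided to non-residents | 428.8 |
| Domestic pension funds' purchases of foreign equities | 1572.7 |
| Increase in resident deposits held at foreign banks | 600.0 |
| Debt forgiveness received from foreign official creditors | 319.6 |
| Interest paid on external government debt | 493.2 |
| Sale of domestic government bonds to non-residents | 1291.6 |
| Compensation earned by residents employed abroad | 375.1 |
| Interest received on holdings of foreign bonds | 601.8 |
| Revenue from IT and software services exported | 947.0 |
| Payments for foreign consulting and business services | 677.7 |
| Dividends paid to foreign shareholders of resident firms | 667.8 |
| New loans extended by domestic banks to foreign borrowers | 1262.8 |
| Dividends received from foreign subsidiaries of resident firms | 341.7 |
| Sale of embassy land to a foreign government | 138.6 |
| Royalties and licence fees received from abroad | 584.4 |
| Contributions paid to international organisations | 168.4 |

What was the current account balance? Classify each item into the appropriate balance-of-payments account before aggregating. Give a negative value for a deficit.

-303.3

Services: 428.8 + 584.4 + 947.0 - 1575.0 - 677.7 = -292.5
Primary income: -667.8 - 493.2 + 341.7 + 375.1 + 601.8 = 157.6
Secondary income: -168.4
Current account = (-292.5) + 157.6 + (-168.4) = -303.3
(Excluded from the current account — financial account: domestic pension funds' purchases of foreign equities 1572.7, increase in resident deposits held at foreign banks 600.0, sale of domestic government bonds to non-residents 1291.6, new loans extended by domestic banks to foreign borrowers 1262.8; capital account: debt forgiveness received from foreign official creditors 319.6, sale of embassy land to a foreign government 138.6.)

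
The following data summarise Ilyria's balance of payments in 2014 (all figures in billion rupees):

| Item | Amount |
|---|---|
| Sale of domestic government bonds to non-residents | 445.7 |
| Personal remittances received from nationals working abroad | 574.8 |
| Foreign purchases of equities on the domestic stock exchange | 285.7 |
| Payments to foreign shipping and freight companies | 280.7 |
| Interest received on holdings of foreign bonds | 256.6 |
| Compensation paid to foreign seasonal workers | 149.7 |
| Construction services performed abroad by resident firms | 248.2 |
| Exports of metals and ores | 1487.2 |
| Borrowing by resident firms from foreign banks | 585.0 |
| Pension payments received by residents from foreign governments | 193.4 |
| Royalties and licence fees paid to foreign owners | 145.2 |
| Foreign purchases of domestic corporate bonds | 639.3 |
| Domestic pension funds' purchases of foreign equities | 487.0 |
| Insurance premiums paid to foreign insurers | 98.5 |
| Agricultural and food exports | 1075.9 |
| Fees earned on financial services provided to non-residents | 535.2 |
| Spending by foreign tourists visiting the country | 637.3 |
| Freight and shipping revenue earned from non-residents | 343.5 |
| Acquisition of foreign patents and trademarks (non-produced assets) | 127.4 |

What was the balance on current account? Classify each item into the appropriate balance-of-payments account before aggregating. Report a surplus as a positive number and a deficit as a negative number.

4678.0

Goods: 1487.2 + 1075.9 = 2563.1
Services: -98.5 + 535.2 - 280.7 + 248.2 + 343.5 - 145.2 + 637.3 = 1239.8
Primary income: -149.7 + 256.6 = 106.9
Secondary income: 193.4 + 574.8 = 768.2
Current account = 2563.1 + 1239.8 + 106.9 + 768.2 = 4678.0
(Excluded from the current account — financial account: sale of domestic government bonds to non-residents 445.7, foreign purchases of equities on the domestic stock exchange 285.7, borrowing by resident firms from foreign banks 585.0, foreign purchases of domestic corporate bonds 639.3, domestic pension funds' purchases of foreign equities 487.0; capital account: acquisition of foreign patents and trademarks (non-produced assets) 127.4.)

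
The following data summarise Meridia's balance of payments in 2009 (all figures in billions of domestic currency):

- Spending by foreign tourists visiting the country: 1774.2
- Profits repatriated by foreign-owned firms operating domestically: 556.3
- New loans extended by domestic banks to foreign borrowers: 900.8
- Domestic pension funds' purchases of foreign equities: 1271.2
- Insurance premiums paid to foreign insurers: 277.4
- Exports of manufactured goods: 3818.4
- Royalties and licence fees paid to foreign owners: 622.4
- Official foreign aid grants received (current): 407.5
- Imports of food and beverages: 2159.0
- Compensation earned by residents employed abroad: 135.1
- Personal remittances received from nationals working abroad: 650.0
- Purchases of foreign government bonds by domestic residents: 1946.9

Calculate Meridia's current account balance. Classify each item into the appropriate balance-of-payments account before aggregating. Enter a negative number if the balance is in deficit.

Goods: 3818.4 - 2159.0 = 1659.4
Services: -622.4 - 277.4 + 1774.2 = 874.4
Primary income: 135.1 - 556.3 = -421.2
Secondary income: 650.0 + 407.5 = 1057.5
Current account = 1659.4 + 874.4 + (-421.2) + 1057.5 = 3170.1
(Excluded from the current account — financial account: new loans extended by domestic banks to foreign borrowers 900.8, domestic pension funds' purchases of foreign equities 1271.2, purchases of foreign government bonds by domestic residents 1946.9.)

3170.1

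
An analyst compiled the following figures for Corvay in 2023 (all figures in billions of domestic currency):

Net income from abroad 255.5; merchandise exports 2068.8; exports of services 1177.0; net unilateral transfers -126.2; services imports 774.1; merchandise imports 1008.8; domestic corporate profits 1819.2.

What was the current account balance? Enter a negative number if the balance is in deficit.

1592.2

Goods balance = 2068.8 - 1008.8 = 1060.0
Services balance = 1177.0 - 774.1 = 402.9
Trade balance (goods + services) = 1060.0 + 402.9 = 1462.9
Net primary income = 255.5
Net secondary income = -126.2
Current account = 1462.9 + 255.5 + (-126.2) = 1592.2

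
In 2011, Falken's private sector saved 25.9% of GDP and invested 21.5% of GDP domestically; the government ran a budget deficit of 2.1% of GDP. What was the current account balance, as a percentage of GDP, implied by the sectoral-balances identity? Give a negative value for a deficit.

By the sectoral-balances identity, CA = (S_private - I) + (T - G).
Private balance = 25.9 - 21.5 = 4.4
Government balance (T - G) = -2.1
CA = 4.4 + (-2.1) = 2.3

2.3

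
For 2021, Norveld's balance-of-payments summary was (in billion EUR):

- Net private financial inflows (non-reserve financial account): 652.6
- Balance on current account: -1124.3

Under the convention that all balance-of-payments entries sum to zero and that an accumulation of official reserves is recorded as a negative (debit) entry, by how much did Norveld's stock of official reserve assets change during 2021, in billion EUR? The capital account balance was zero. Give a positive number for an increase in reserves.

-471.7

Official reserve transactions balance = -((-1124.3) + 652.6) = 471.7
An accumulation of reserves is recorded as a debit (negative entry), so the change in the stock of reserves is the negative of that balance.
Change in official reserves = -(471.7) = -471.7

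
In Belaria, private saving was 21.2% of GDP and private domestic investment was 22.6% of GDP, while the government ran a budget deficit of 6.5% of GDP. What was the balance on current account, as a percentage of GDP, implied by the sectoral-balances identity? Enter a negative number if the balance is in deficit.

By the sectoral-balances identity, CA = (S_private - I) + (T - G).
Private balance = 21.2 - 22.6 = -1.4
Government balance (T - G) = -6.5
CA = -1.4 + (-6.5) = -7.9

-7.9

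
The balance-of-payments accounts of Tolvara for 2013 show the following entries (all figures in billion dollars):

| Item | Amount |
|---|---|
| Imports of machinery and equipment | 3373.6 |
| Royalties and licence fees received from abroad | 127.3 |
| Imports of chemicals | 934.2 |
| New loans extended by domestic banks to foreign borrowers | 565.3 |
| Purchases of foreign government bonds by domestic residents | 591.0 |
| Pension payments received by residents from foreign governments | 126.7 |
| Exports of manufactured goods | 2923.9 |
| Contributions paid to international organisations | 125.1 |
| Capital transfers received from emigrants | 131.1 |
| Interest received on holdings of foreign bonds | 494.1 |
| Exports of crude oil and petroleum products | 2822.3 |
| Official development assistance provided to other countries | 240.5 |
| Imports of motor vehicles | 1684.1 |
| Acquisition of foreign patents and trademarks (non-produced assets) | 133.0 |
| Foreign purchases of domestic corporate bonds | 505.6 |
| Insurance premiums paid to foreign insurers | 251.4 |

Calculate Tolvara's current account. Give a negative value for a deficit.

-114.6

Goods: 2822.3 - 3373.6 - 934.2 + 2923.9 - 1684.1 = -245.7
Services: -251.4 + 127.3 = -124.1
Primary income: 494.1
Secondary income: -125.1 + 126.7 - 240.5 = -238.9
Current account = (-245.7) + (-124.1) + 494.1 + (-238.9) = -114.6
(Excluded from the current account — financial account: new loans extended by domestic banks to foreign borrowers 565.3, purchases of foreign government bonds by domestic residents 591.0, foreign purchases of domestic corporate bonds 505.6; capital account: capital transfers received from emigrants 131.1, acquisition of foreign patents and trademarks (non-produced assets) 133.0.)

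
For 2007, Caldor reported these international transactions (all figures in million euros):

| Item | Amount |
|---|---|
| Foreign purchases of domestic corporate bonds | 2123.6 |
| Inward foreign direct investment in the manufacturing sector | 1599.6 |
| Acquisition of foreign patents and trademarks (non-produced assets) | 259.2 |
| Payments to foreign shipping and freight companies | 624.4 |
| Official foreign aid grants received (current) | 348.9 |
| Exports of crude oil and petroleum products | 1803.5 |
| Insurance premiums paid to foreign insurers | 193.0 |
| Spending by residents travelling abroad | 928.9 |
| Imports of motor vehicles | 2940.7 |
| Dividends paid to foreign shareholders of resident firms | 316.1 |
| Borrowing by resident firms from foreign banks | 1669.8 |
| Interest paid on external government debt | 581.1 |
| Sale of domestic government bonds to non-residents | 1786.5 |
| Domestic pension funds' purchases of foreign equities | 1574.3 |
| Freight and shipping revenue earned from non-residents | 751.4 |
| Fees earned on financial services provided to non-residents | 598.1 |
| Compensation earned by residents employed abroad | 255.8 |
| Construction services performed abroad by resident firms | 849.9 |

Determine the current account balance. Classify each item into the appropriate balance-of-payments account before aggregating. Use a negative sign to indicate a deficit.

Goods: 1803.5 - 2940.7 = -1137.2
Services: -928.9 + 598.1 + 849.9 - 624.4 + 751.4 - 193.0 = 453.1
Primary income: -581.1 + 255.8 - 316.1 = -641.4
Secondary income: 348.9
Current account = (-1137.2) + 453.1 + (-641.4) + 348.9 = -976.6
(Excluded from the current account — financial account: foreign purchases of domestic corporate bonds 2123.6, inward foreign direct investment in the manufacturing sector 1599.6, borrowing by resident firms from foreign banks 1669.8, sale of domestic government bonds to non-residents 1786.5, domestic pension funds' purchases of foreign equities 1574.3; capital account: acquisition of foreign patents and trademarks (non-produced assets) 259.2.)

-976.6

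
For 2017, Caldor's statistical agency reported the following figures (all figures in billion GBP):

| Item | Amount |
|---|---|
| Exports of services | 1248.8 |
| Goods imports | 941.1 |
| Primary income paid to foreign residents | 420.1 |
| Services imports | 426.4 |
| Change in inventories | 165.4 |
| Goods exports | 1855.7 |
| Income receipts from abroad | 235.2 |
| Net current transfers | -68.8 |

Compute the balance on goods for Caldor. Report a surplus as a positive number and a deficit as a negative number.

914.6

Goods balance = 1855.7 - 941.1 = 914.6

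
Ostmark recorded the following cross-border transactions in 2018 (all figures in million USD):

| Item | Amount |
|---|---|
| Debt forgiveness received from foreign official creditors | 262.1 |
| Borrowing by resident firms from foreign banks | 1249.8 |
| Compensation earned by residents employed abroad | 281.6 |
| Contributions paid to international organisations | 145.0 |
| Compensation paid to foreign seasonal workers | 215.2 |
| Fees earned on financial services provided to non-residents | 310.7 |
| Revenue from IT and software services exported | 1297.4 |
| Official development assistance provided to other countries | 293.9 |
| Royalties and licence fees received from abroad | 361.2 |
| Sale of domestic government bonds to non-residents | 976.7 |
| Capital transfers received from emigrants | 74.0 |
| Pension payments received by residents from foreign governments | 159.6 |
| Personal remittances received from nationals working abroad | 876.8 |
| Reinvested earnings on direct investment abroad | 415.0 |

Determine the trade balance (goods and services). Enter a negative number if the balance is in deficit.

Services: 1297.4 + 361.2 + 310.7 = 1969.3
Trade balance = 0.0 + 1969.3 = 1969.3
(Excluded from the trade balance — capital account: debt forgiveness received from foreign official creditors 262.1, capital transfers received from emigrants 74.0; financial account: borrowing by resident firms from foreign banks 1249.8, sale of domestic government bonds to non-residents 976.7; primary income: compensation earned by residents employed abroad 281.6, compensation paid to foreign seasonal workers 215.2, reinvested earnings on direct investment abroad 415.0; secondary income: contributions paid to international organisations 145.0, official development assistance provided to other countries 293.9, pension payments received by residents from foreign governments 159.6, personal remittances received from nationals working abroad 876.8.)

1969.3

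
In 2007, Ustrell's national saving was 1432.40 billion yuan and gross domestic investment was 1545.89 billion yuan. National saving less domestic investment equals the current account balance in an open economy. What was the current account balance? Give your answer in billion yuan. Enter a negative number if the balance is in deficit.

S - I = CA (net lending to the rest of the world).
CA = S - I = 1432.40 - 1545.89 = -113.49

-113.49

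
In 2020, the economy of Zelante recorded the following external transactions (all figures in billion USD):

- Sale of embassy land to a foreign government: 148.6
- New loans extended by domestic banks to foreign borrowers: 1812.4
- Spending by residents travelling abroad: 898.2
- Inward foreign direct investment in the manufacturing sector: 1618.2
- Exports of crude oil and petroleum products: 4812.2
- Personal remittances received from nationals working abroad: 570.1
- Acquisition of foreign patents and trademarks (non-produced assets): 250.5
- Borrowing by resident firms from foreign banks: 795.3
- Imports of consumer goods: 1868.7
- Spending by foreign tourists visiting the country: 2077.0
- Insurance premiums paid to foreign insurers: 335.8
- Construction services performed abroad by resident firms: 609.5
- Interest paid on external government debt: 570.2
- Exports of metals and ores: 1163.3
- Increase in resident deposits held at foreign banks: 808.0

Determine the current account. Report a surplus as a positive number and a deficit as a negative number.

Goods: 1163.3 + 4812.2 - 1868.7 = 4106.8
Services: 609.5 - 898.2 - 335.8 + 2077.0 = 1452.5
Primary income: -570.2
Secondary income: 570.1
Current account = 4106.8 + 1452.5 + (-570.2) + 570.1 = 5559.2
(Excluded from the current account — capital account: sale of embassy land to a foreign government 148.6, acquisition of foreign patents and trademarks (non-produced assets) 250.5; financial account: new loans extended by domestic banks to foreign borrowers 1812.4, inward foreign direct investment in the manufacturing sector 1618.2, borrowing by resident firms from foreign banks 795.3, increase in resident deposits held at foreign banks 808.0.)

5559.2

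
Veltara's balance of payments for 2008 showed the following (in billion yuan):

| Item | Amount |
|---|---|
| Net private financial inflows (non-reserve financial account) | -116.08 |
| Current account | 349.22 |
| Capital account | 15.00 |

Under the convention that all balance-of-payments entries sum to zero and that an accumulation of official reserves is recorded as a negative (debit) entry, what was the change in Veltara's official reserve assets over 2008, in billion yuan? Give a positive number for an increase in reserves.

Official reserve transactions balance = -(349.22 + 15.00 + (-116.08)) = -248.14
An accumulation of reserves is recorded as a debit (negative entry), so the change in the stock of reserves is the negative of that balance.
Change in official reserves = -(-248.14) = 248.14

248.14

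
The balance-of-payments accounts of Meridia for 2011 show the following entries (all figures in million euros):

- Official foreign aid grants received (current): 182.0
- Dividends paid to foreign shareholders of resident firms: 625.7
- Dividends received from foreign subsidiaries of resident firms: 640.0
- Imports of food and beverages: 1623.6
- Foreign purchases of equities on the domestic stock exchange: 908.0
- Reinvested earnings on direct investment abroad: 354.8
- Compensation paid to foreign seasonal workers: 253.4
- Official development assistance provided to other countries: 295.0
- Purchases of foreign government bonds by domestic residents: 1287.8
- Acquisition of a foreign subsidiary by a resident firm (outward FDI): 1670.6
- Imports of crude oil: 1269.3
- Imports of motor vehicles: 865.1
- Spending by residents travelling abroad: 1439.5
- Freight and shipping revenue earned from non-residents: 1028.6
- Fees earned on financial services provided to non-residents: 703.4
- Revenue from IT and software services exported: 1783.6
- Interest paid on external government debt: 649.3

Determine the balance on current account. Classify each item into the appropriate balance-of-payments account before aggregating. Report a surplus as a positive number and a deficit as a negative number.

Goods: -1623.6 - 865.1 - 1269.3 = -3758.0
Services: 703.4 + 1028.6 + 1783.6 - 1439.5 = 2076.1
Primary income: -649.3 + 640.0 - 253.4 - 625.7 + 354.8 = -533.6
Secondary income: -295.0 + 182.0 = -113.0
Current account = (-3758.0) + 2076.1 + (-533.6) + (-113.0) = -2328.5
(Excluded from the current account — financial account: foreign purchases of equities on the domestic stock exchange 908.0, purchases of foreign government bonds by domestic residents 1287.8, acquisition of a foreign subsidiary by a resident firm (outward FDI) 1670.6.)

-2328.5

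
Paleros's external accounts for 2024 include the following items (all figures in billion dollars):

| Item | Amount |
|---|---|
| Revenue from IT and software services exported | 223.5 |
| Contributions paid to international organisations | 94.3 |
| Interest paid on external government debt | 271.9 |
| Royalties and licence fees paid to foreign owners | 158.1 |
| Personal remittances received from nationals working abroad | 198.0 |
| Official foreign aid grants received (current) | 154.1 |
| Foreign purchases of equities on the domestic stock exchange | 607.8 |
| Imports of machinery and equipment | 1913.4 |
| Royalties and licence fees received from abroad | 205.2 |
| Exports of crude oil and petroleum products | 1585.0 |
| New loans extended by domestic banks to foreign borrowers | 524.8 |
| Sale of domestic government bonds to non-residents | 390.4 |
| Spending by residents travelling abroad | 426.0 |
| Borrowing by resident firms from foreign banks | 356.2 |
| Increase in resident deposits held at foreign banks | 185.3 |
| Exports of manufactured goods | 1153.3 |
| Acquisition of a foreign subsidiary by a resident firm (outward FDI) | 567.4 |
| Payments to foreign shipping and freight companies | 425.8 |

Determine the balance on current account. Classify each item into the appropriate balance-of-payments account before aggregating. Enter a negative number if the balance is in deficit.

Goods: -1913.4 + 1585.0 + 1153.3 = 824.9
Services: -425.8 - 426.0 - 158.1 + 205.2 + 223.5 = -581.2
Primary income: -271.9
Secondary income: 198.0 + 154.1 - 94.3 = 257.8
Current account = 824.9 + (-581.2) + (-271.9) + 257.8 = 229.6
(Excluded from the current account — financial account: foreign purchases of equities on the domestic stock exchange 607.8, new loans extended by domestic banks to foreign borrowers 524.8, sale of domestic government bonds to non-residents 390.4, borrowing by resident firms from foreign banks 356.2, increase in resident deposits held at foreign banks 185.3, acquisition of a foreign subsidiary by a resident firm (outward FDI) 567.4.)

229.6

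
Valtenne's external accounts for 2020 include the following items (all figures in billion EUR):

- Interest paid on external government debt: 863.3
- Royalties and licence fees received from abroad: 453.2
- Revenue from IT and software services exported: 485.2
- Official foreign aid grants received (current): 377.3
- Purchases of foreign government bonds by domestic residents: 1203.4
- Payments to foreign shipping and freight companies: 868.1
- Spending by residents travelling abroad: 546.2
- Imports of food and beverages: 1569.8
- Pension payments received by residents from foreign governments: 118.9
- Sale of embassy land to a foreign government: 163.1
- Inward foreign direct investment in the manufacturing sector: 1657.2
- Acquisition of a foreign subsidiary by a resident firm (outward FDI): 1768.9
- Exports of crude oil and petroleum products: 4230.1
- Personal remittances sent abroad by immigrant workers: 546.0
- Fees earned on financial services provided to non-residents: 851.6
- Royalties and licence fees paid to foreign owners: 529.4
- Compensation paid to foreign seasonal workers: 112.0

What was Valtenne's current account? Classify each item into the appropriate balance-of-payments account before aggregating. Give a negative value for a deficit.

Goods: 4230.1 - 1569.8 = 2660.3
Services: 485.2 + 453.2 + 851.6 - 868.1 - 529.4 - 546.2 = -153.7
Primary income: -112.0 - 863.3 = -975.3
Secondary income: 377.3 - 546.0 + 118.9 = -49.8
Current account = 2660.3 + (-153.7) + (-975.3) + (-49.8) = 1481.5
(Excluded from the current account — financial account: purchases of foreign government bonds by domestic residents 1203.4, inward foreign direct investment in the manufacturing sector 1657.2, acquisition of a foreign subsidiary by a resident firm (outward FDI) 1768.9; capital account: sale of embassy land to a foreign government 163.1.)

1481.5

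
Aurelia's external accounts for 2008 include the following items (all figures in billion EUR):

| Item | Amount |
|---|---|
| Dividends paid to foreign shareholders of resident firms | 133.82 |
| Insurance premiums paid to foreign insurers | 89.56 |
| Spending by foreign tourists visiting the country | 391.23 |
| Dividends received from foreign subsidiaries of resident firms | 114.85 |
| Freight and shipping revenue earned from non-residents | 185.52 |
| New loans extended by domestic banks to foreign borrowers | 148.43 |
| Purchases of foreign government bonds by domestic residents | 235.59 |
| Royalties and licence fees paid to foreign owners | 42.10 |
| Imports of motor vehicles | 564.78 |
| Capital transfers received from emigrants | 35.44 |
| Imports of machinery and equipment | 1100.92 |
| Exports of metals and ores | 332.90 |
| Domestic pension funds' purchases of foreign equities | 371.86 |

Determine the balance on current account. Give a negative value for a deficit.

-906.68

Goods: -564.78 + 332.90 - 1100.92 = -1332.80
Services: -89.56 - 42.10 + 185.52 + 391.23 = 445.09
Primary income: 114.85 - 133.82 = -18.97
Current account = (-1332.80) + 445.09 + (-18.97) = -906.68
(Excluded from the current account — financial account: new loans extended by domestic banks to foreign borrowers 148.43, purchases of foreign government bonds by domestic residents 235.59, domestic pension funds' purchases of foreign equities 371.86; capital account: capital transfers received from emigrants 35.44.)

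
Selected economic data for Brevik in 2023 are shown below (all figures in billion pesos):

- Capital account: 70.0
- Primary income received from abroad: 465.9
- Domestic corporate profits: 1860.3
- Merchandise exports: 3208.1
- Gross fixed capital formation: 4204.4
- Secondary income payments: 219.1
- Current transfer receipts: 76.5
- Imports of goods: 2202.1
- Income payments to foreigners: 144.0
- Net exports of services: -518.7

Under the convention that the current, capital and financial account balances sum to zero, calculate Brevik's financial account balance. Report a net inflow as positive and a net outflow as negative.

-736.6

Goods balance = 3208.1 - 2202.1 = 1006.0
Services balance = -518.7
Trade balance (goods + services) = 1006.0 + (-518.7) = 487.3
Net primary income = 465.9 - 144.0 = 321.9
Net secondary income = 76.5 - 219.1 = -142.6
Current account = 487.3 + 321.9 + (-142.6) = 666.6
Financial account = -(666.6 + 70.0) = -736.6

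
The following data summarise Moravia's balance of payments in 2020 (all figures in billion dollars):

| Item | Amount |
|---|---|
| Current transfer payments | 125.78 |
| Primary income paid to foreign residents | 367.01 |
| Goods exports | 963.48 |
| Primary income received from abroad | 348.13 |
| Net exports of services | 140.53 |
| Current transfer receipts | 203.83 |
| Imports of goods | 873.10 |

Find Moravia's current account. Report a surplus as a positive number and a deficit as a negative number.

Goods balance = 963.48 - 873.10 = 90.38
Services balance = 140.53
Trade balance (goods + services) = 90.38 + 140.53 = 230.91
Net primary income = 348.13 - 367.01 = -18.88
Net secondary income = 203.83 - 125.78 = 78.05
Current account = 230.91 + (-18.88) + 78.05 = 290.08

290.08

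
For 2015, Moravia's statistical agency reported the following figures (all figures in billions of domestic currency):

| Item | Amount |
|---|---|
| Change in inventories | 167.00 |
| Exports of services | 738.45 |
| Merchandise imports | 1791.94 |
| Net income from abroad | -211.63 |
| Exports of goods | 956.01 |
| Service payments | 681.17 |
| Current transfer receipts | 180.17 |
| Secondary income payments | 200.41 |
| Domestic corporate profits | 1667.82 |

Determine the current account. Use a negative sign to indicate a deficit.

Goods balance = 956.01 - 1791.94 = -835.93
Services balance = 738.45 - 681.17 = 57.28
Trade balance (goods + services) = -835.93 + 57.28 = -778.65
Net primary income = -211.63
Net secondary income = 180.17 - 200.41 = -20.24
Current account = -778.65 + (-211.63) + (-20.24) = -1010.52

-1010.52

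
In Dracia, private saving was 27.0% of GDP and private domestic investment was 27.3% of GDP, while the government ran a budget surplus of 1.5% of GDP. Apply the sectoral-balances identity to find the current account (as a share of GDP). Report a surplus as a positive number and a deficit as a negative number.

By the sectoral-balances identity, CA = (S_private - I) + (T - G).
Private balance = 27.0 - 27.3 = -0.3
Government balance (T - G) = 1.5
CA = -0.3 + 1.5 = 1.2

1.2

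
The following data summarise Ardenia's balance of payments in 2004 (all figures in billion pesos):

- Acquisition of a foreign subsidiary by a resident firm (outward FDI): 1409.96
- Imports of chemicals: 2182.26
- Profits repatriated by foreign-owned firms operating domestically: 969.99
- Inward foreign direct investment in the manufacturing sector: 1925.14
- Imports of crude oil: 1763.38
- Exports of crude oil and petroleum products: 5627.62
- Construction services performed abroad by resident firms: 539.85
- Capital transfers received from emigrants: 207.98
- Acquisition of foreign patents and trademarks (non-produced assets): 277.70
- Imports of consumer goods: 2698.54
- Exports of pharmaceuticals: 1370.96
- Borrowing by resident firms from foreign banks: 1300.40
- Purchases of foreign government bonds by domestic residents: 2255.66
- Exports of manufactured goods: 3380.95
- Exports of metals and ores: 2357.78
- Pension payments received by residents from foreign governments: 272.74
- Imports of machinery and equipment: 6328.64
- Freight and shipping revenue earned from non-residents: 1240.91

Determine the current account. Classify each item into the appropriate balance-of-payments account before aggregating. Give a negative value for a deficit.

Goods: -2698.54 + 1370.96 - 1763.38 + 2357.78 - 2182.26 - 6328.64 + 5627.62 + 3380.95 = -235.51
Services: 1240.91 + 539.85 = 1780.76
Primary income: -969.99
Secondary income: 272.74
Current account = (-235.51) + 1780.76 + (-969.99) + 272.74 = 848.00
(Excluded from the current account — financial account: acquisition of a foreign subsidiary by a resident firm (outward FDI) 1409.96, inward foreign direct investment in the manufacturing sector 1925.14, borrowing by resident firms from foreign banks 1300.40, purchases of foreign government bonds by domestic residents 2255.66; capital account: capital transfers received from emigrants 207.98, acquisition of foreign patents and trademarks (non-produced assets) 277.70.)

848.00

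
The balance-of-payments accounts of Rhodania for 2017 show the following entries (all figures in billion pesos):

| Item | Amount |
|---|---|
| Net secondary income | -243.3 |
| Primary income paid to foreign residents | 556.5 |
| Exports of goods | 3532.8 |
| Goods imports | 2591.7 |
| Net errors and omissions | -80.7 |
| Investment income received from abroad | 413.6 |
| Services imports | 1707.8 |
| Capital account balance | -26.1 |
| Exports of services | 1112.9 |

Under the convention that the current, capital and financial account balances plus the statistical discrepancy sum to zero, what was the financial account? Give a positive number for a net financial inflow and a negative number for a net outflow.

146.8

Goods balance = 3532.8 - 2591.7 = 941.1
Services balance = 1112.9 - 1707.8 = -594.9
Trade balance (goods + services) = 941.1 + (-594.9) = 346.2
Net primary income = 413.6 - 556.5 = -142.9
Net secondary income = -243.3
Current account = 346.2 + (-142.9) + (-243.3) = -40.0
Financial account = -(-40.0 + (-26.1) + (-80.7)) = 146.8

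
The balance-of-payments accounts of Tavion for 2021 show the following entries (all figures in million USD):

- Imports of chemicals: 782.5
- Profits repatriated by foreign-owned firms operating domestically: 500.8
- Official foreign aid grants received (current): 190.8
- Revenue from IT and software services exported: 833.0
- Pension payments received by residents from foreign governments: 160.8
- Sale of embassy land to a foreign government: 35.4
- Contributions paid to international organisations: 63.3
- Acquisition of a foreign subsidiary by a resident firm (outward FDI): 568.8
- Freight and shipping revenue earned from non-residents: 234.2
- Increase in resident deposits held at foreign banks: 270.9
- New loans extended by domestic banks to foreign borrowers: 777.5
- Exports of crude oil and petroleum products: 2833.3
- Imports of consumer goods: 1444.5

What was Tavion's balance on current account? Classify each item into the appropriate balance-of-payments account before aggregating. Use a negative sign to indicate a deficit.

1461.0

Goods: -1444.5 + 2833.3 - 782.5 = 606.3
Services: 833.0 + 234.2 = 1067.2
Primary income: -500.8
Secondary income: 160.8 - 63.3 + 190.8 = 288.3
Current account = 606.3 + 1067.2 + (-500.8) + 288.3 = 1461.0
(Excluded from the current account — capital account: sale of embassy land to a foreign government 35.4; financial account: acquisition of a foreign subsidiary by a resident firm (outward FDI) 568.8, increase in resident deposits held at foreign banks 270.9, new loans extended by domestic banks to foreign borrowers 777.5.)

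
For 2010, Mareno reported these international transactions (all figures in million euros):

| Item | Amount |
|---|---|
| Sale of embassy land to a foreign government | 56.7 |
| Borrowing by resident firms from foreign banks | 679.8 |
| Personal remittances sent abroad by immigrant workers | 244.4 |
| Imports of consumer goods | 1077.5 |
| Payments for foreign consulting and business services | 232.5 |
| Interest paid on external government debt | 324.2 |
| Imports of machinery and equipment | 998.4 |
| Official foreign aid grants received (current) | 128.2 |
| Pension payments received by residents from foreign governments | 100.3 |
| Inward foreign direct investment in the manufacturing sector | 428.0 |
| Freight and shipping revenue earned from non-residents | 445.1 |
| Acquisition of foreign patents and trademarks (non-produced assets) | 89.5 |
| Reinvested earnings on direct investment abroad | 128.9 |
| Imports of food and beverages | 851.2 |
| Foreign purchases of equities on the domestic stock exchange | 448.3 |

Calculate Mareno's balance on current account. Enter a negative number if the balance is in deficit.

Goods: -851.2 - 1077.5 - 998.4 = -2927.1
Services: -232.5 + 445.1 = 212.6
Primary income: 128.9 - 324.2 = -195.3
Secondary income: -244.4 + 128.2 + 100.3 = -15.9
Current account = (-2927.1) + 212.6 + (-195.3) + (-15.9) = -2925.7
(Excluded from the current account — capital account: sale of embassy land to a foreign government 56.7, acquisition of foreign patents and trademarks (non-produced assets) 89.5; financial account: borrowing by resident firms from foreign banks 679.8, inward foreign direct investment in the manufacturing sector 428.0, foreign purchases of equities on the domestic stock exchange 448.3.)

-2925.7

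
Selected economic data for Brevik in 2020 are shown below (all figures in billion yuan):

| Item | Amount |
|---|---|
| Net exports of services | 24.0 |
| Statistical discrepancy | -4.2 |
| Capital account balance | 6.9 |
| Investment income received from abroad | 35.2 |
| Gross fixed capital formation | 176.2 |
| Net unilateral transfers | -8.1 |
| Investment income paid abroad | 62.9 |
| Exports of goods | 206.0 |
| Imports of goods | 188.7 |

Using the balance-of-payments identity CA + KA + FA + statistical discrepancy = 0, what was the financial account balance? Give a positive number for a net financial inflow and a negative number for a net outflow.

Goods balance = 206.0 - 188.7 = 17.3
Services balance = 24.0
Trade balance (goods + services) = 17.3 + 24.0 = 41.3
Net primary income = 35.2 - 62.9 = -27.7
Net secondary income = -8.1
Current account = 41.3 + (-27.7) + (-8.1) = 5.5
Financial account = -(5.5 + 6.9 + (-4.2)) = -8.2

-8.2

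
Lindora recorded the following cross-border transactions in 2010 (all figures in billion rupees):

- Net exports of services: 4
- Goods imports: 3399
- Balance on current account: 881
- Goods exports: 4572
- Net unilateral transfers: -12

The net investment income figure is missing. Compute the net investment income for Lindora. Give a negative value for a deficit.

-284

Current account = goods balance + services balance + net primary income + net secondary income
Sum of the known components = 1165
Net investment income = CA - (known components) = 881 - 1165 = -284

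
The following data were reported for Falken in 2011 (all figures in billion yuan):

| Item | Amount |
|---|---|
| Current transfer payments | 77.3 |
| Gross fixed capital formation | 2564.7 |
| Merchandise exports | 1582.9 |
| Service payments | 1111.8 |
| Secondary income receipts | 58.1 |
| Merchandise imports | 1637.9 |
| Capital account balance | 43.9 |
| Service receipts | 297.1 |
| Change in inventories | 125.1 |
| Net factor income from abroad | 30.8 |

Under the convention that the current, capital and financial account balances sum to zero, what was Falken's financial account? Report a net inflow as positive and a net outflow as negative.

814.2

Goods balance = 1582.9 - 1637.9 = -55.0
Services balance = 297.1 - 1111.8 = -814.7
Trade balance (goods + services) = -55.0 + (-814.7) = -869.7
Net primary income = 30.8
Net secondary income = 58.1 - 77.3 = -19.2
Current account = -869.7 + 30.8 + (-19.2) = -858.1
Financial account = -(-858.1 + 43.9) = 814.2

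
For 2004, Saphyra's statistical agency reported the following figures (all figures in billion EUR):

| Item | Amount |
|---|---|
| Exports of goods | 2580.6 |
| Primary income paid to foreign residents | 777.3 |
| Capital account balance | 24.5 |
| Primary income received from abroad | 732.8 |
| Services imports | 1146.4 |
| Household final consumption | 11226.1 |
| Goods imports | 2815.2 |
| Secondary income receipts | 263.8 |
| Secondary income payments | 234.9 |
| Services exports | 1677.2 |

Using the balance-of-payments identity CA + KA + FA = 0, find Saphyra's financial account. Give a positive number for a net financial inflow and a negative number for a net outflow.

Goods balance = 2580.6 - 2815.2 = -234.6
Services balance = 1677.2 - 1146.4 = 530.8
Trade balance (goods + services) = -234.6 + 530.8 = 296.2
Net primary income = 732.8 - 777.3 = -44.5
Net secondary income = 263.8 - 234.9 = 28.9
Current account = 296.2 + (-44.5) + 28.9 = 280.6
Financial account = -(280.6 + 24.5) = -305.1

-305.1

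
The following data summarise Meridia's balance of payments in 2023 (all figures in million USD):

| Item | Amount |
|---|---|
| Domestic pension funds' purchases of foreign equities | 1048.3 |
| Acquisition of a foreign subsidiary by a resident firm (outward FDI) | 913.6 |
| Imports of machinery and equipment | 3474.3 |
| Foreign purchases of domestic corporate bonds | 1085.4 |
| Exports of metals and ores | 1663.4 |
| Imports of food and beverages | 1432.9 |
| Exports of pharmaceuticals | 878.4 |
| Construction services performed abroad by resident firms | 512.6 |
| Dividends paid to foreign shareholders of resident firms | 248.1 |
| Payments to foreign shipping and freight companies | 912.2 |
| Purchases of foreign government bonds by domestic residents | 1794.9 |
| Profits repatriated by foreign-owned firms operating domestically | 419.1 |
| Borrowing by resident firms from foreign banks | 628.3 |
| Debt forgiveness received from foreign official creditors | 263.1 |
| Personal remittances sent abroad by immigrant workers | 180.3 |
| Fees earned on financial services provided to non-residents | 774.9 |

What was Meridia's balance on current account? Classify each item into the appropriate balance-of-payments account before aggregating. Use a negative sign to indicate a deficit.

-2837.6

Goods: -1432.9 + 878.4 - 3474.3 + 1663.4 = -2365.4
Services: 774.9 - 912.2 + 512.6 = 375.3
Primary income: -248.1 - 419.1 = -667.2
Secondary income: -180.3
Current account = (-2365.4) + 375.3 + (-667.2) + (-180.3) = -2837.6
(Excluded from the current account — financial account: domestic pension funds' purchases of foreign equities 1048.3, acquisition of a foreign subsidiary by a resident firm (outward FDI) 913.6, foreign purchases of domestic corporate bonds 1085.4, purchases of foreign government bonds by domestic residents 1794.9, borrowing by resident firms from foreign banks 628.3; capital account: debt forgiveness received from foreign official creditors 263.1.)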